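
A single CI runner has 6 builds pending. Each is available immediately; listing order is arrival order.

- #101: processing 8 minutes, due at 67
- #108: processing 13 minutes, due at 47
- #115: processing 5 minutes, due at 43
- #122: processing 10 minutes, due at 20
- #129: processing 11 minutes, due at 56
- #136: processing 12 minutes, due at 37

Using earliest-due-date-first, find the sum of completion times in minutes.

209

EDD (increasing due date): #122 #136 #115 #108 #129 #101.
#122: 0→10
#136: 10→22
#115: 22→27
#108: 27→40
#129: 40→51
#101: 51→59
Sum = 10+22+27+40+51+59 = 209.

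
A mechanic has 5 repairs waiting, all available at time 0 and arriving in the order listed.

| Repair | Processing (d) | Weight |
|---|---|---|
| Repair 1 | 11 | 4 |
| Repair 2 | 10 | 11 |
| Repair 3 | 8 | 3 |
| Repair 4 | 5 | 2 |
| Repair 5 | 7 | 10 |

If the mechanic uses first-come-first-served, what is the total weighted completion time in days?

FIFO (arrival order): Repair 1 Repair 2 Repair 3 Repair 4 Repair 5.
Repair 1: finishes 11, weight 4, w·C = 44
Repair 2: finishes 21, weight 11, w·C = 231
Repair 3: finishes 29, weight 3, w·C = 87
Repair 4: finishes 34, weight 2, w·C = 68
Repair 5: finishes 41, weight 10, w·C = 410
Sum = 44+231+87+68+410 = 840.

840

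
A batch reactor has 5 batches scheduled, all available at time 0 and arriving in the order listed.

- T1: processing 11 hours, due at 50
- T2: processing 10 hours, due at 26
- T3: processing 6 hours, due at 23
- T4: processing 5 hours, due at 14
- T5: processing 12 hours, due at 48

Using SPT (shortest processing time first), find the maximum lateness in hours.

SPT (increasing processing time): T4 T3 T2 T1 T5.
T4: 0→5, due 14, lateness -9
T3: 5→11, due 23, lateness -12
T2: 11→21, due 26, lateness -5
T1: 21→32, due 50, lateness -18
T5: 32→44, due 48, lateness -4
Maximum = -4.

-4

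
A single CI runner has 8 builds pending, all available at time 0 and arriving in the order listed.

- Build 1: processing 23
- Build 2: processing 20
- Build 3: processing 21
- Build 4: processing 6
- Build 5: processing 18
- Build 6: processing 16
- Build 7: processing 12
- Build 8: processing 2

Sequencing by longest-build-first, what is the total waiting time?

537

LPT (decreasing processing time): Build 1 Build 3 Build 2 Build 5 Build 6 Build 7 Build 4 Build 8.
Build 1: waits 0, runs 0→23
Build 3: waits 23, runs 23→44
Build 2: waits 44, runs 44→64
Build 5: waits 64, runs 64→82
Build 6: waits 82, runs 82→98
Build 7: waits 98, runs 98→110
Build 4: waits 110, runs 110→116
Build 8: waits 116, runs 116→118
Sum = 0+23+44+64+82+98+110+116 = 537.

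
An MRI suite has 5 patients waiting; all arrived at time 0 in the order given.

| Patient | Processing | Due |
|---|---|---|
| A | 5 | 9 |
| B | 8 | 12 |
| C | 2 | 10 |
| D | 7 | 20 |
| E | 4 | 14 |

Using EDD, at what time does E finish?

EDD (increasing due date): A C B E D.
A: 0→5
C: 5→7
B: 7→15
E: 15→19

19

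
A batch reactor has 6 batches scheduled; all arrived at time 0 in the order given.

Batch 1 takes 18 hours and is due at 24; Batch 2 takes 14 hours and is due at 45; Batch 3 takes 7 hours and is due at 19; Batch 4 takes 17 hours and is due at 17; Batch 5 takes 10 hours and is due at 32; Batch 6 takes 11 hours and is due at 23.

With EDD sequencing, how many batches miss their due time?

5

EDD (increasing due date): Batch 4 Batch 3 Batch 6 Batch 1 Batch 5 Batch 2.
Batch 4: 0→17, due 17, tardiness 0
Batch 3: 17→24, due 19, tardiness 5
Batch 6: 24→35, due 23, tardiness 12
Batch 1: 35→53, due 24, tardiness 29
Batch 5: 53→63, due 32, tardiness 31
Batch 2: 63→77, due 45, tardiness 32
Late batches: 5.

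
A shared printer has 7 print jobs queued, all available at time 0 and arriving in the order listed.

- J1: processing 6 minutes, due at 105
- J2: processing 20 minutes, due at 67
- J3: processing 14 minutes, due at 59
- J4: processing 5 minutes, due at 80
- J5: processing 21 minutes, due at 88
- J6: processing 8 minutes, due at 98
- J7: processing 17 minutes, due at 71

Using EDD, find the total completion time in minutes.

408

EDD (increasing due date): J3 J2 J7 J4 J5 J6 J1.
J3: 0→14
J2: 14→34
J7: 34→51
J4: 51→56
J5: 56→77
J6: 77→85
J1: 85→91
Sum = 14+34+51+56+77+85+91 = 408.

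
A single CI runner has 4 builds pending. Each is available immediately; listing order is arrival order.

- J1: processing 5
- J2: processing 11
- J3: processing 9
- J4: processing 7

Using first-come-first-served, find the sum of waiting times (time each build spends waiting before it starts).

FIFO (arrival order): J1 J2 J3 J4.
J1: waits 0, runs 0→5
J2: waits 5, runs 5→16
J3: waits 16, runs 16→25
J4: waits 25, runs 25→32
Sum = 0+5+16+25 = 46.

46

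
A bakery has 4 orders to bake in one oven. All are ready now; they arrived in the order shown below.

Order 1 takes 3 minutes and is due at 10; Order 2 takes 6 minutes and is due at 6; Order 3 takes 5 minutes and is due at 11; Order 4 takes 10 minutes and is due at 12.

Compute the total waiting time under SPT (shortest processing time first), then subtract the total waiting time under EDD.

-4

SPT (increasing processing time): Order 1 Order 3 Order 2 Order 4.
Order 1: waits 0, runs 0→3
Order 3: waits 3, runs 3→8
Order 2: waits 8, runs 8→14
Order 4: waits 14, runs 14→24
Sum = 0+3+8+14 = 25.
EDD (increasing due date): Order 2 Order 1 Order 3 Order 4.
Order 2: waits 0, runs 0→6
Order 1: waits 6, runs 6→9
Order 3: waits 9, runs 9→14
Order 4: waits 14, runs 14→24
Sum = 0+6+9+14 = 29.
Difference = 25 − 29 = -4.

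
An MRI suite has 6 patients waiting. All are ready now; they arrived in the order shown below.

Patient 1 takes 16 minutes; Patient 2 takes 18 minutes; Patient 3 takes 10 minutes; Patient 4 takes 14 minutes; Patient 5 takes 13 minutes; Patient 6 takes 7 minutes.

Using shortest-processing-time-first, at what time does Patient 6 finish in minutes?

SPT (increasing processing time): Patient 6 Patient 3 Patient 5 Patient 4 Patient 1 Patient 2.
Patient 6: 0→7

7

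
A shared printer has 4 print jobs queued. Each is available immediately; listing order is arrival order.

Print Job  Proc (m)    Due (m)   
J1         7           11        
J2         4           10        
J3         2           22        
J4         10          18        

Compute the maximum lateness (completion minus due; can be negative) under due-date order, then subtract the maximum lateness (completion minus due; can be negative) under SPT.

EDD (increasing due date): J2 J1 J4 J3.
J2: 0→4, due 10, lateness -6
J1: 4→11, due 11, lateness 0
J4: 11→21, due 18, lateness 3
J3: 21→23, due 22, lateness 1
Maximum = 3.
SPT (increasing processing time): J3 J2 J1 J4.
J3: 0→2, due 22, lateness -20
J2: 2→6, due 10, lateness -4
J1: 6→13, due 11, lateness 2
J4: 13→23, due 18, lateness 5
Maximum = 5.
Difference = 3 − 5 = -2.

-2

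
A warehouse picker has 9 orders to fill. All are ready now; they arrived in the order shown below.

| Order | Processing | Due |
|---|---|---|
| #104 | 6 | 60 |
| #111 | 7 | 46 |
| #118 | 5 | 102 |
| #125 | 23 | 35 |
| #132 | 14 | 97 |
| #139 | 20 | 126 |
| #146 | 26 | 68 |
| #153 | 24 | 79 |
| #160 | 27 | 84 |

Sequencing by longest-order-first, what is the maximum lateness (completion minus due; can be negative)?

95

LPT (decreasing processing time): #160 #146 #153 #125 #139 #132 #111 #104 #118.
#160: 0→27, due 84, lateness -57
#146: 27→53, due 68, lateness -15
#153: 53→77, due 79, lateness -2
#125: 77→100, due 35, lateness 65
#139: 100→120, due 126, lateness -6
#132: 120→134, due 97, lateness 37
#111: 134→141, due 46, lateness 95
#104: 141→147, due 60, lateness 87
#118: 147→152, due 102, lateness 50
Maximum = 95.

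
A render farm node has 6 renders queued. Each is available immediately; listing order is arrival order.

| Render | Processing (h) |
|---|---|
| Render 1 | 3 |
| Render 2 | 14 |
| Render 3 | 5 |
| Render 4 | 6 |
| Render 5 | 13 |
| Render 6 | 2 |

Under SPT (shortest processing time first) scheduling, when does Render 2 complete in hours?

SPT (increasing processing time): Render 6 Render 1 Render 3 Render 4 Render 5 Render 2.
Render 6: 0→2
Render 1: 2→5
Render 3: 5→10
Render 4: 10→16
Render 5: 16→29
Render 2: 29→43

43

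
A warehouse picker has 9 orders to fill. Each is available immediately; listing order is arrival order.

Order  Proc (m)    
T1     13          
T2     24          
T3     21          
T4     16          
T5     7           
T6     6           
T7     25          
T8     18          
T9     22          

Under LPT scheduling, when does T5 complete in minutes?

146

LPT (decreasing processing time): T7 T2 T9 T3 T8 T4 T1 T5 T6.
T7: 0→25
T2: 25→49
T9: 49→71
T3: 71→92
T8: 92→110
T4: 110→126
T1: 126→139
T5: 139→146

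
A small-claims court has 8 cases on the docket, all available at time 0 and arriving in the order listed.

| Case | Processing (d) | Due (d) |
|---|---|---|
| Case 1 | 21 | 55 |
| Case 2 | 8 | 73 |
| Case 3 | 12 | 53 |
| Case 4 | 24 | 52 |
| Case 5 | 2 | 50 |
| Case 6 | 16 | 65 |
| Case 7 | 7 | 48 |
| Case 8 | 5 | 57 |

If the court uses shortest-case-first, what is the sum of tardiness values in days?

SPT (increasing processing time): Case 5 Case 8 Case 7 Case 2 Case 3 Case 6 Case 1 Case 4.
Case 5: 0→2, due 50, tardiness 0
Case 8: 2→7, due 57, tardiness 0
Case 7: 7→14, due 48, tardiness 0
Case 2: 14→22, due 73, tardiness 0
Case 3: 22→34, due 53, tardiness 0
Case 6: 34→50, due 65, tardiness 0
Case 1: 50→71, due 55, tardiness 16
Case 4: 71→95, due 52, tardiness 43
Sum = 0+0+0+0+0+0+16+43 = 59.

59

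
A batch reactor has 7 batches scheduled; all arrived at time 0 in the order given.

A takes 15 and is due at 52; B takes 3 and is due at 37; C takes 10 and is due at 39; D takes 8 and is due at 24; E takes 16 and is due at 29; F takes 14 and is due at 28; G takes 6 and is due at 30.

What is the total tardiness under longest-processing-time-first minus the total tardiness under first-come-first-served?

LPT (decreasing processing time): E A F C D G B.
E: 0→16, due 29, tardiness 0
A: 16→31, due 52, tardiness 0
F: 31→45, due 28, tardiness 17
C: 45→55, due 39, tardiness 16
D: 55→63, due 24, tardiness 39
G: 63→69, due 30, tardiness 39
B: 69→72, due 37, tardiness 35
Sum = 0+0+17+16+39+39+35 = 146.
FIFO (arrival order): A B C D E F G.
A: 0→15, due 52, tardiness 0
B: 15→18, due 37, tardiness 0
C: 18→28, due 39, tardiness 0
D: 28→36, due 24, tardiness 12
E: 36→52, due 29, tardiness 23
F: 52→66, due 28, tardiness 38
G: 66→72, due 30, tardiness 42
Sum = 0+0+0+12+23+38+42 = 115.
Difference = 146 − 115 = 31.

31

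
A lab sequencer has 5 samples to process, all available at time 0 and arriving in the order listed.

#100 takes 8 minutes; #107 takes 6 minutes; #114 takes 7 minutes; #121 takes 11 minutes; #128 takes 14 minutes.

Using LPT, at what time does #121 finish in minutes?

LPT (decreasing processing time): #128 #121 #100 #114 #107.
#128: 0→14
#121: 14→25

25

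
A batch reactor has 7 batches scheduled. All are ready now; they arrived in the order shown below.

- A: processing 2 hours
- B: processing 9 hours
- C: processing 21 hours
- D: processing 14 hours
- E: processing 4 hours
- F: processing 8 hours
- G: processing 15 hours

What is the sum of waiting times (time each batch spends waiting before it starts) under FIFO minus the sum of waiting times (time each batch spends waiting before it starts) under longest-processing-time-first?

-105

FIFO (arrival order): A B C D E F G.
A: waits 0, runs 0→2
B: waits 2, runs 2→11
C: waits 11, runs 11→32
D: waits 32, runs 32→46
E: waits 46, runs 46→50
F: waits 50, runs 50→58
G: waits 58, runs 58→73
Sum = 0+2+11+32+46+50+58 = 199.
LPT (decreasing processing time): C G D B F E A.
C: waits 0, runs 0→21
G: waits 21, runs 21→36
D: waits 36, runs 36→50
B: waits 50, runs 50→59
F: waits 59, runs 59→67
E: waits 67, runs 67→71
A: waits 71, runs 71→73
Sum = 0+21+36+50+59+67+71 = 304.
Difference = 199 − 304 = -105.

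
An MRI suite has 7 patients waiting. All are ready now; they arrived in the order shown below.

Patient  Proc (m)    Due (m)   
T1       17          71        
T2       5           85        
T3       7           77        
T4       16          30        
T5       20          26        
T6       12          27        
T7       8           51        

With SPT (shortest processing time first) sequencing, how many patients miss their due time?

3

SPT (increasing processing time): T2 T3 T7 T6 T4 T1 T5.
T2: 0→5, due 85, tardiness 0
T3: 5→12, due 77, tardiness 0
T7: 12→20, due 51, tardiness 0
T6: 20→32, due 27, tardiness 5
T4: 32→48, due 30, tardiness 18
T1: 48→65, due 71, tardiness 0
T5: 65→85, due 26, tardiness 59
Late patients: 3.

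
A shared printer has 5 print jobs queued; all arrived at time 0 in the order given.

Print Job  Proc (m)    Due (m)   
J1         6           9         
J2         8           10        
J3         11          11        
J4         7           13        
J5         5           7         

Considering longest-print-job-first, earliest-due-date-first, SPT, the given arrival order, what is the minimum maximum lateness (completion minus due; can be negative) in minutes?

LPT (decreasing processing time): J3 J2 J4 J1 J5.
J3: 0→11, due 11, lateness 0
J2: 11→19, due 10, lateness 9
J4: 19→26, due 13, lateness 13
J1: 26→32, due 9, lateness 23
J5: 32→37, due 7, lateness 30
Maximum = 30.
EDD (increasing due date): J5 J1 J2 J3 J4.
J5: 0→5, due 7, lateness -2
J1: 5→11, due 9, lateness 2
J2: 11→19, due 10, lateness 9
J3: 19→30, due 11, lateness 19
J4: 30→37, due 13, lateness 24
Maximum = 24.
SPT (increasing processing time): J5 J1 J4 J2 J3.
J5: 0→5, due 7, lateness -2
J1: 5→11, due 9, lateness 2
J4: 11→18, due 13, lateness 5
J2: 18→26, due 10, lateness 16
J3: 26→37, due 11, lateness 26
Maximum = 26.
FIFO (arrival order): J1 J2 J3 J4 J5.
J1: 0→6, due 9, lateness -3
J2: 6→14, due 10, lateness 4
J3: 14→25, due 11, lateness 14
J4: 25→32, due 13, lateness 19
J5: 32→37, due 7, lateness 30
Maximum = 30.
LPT 30, EDD 24, SPT 26, FIFO 30 → minimum 24.

24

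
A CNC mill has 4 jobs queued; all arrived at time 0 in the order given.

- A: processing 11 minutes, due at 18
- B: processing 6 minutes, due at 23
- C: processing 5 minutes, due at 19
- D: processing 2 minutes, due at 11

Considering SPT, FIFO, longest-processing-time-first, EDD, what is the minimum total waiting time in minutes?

SPT (increasing processing time): D C B A.
D: waits 0, runs 0→2
C: waits 2, runs 2→7
B: waits 7, runs 7→13
A: waits 13, runs 13→24
Sum = 0+2+7+13 = 22.
FIFO (arrival order): A B C D.
A: waits 0, runs 0→11
B: waits 11, runs 11→17
C: waits 17, runs 17→22
D: waits 22, runs 22→24
Sum = 0+11+17+22 = 50.
LPT (decreasing processing time): A B C D.
A: waits 0, runs 0→11
B: waits 11, runs 11→17
C: waits 17, runs 17→22
D: waits 22, runs 22→24
Sum = 0+11+17+22 = 50.
EDD (increasing due date): D A C B.
D: waits 0, runs 0→2
A: waits 2, runs 2→13
C: waits 13, runs 13→18
B: waits 18, runs 18→24
Sum = 0+2+13+18 = 33.
SPT 22, FIFO 50, LPT 50, EDD 33 → minimum 22.

22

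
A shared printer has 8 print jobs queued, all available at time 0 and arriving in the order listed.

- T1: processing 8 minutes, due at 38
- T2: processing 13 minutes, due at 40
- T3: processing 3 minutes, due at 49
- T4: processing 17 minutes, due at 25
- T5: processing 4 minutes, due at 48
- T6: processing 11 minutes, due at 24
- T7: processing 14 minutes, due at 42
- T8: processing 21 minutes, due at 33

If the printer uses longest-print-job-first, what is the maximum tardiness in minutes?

52

LPT (decreasing processing time): T8 T4 T7 T2 T6 T1 T5 T3.
T8: 0→21, due 33, tardiness 0
T4: 21→38, due 25, tardiness 13
T7: 38→52, due 42, tardiness 10
T2: 52→65, due 40, tardiness 25
T6: 65→76, due 24, tardiness 52
T1: 76→84, due 38, tardiness 46
T5: 84→88, due 48, tardiness 40
T3: 88→91, due 49, tardiness 42
Maximum = 52.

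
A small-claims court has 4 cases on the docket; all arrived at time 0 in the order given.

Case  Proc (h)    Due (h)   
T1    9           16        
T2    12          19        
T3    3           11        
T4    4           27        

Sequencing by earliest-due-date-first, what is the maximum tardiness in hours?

5

EDD (increasing due date): T3 T1 T2 T4.
T3: 0→3, due 11, tardiness 0
T1: 3→12, due 16, tardiness 0
T2: 12→24, due 19, tardiness 5
T4: 24→28, due 27, tardiness 1
Maximum = 5.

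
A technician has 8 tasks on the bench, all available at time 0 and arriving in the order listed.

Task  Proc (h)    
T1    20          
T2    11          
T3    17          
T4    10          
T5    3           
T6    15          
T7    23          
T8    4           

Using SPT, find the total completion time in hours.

SPT (increasing processing time): T5 T8 T4 T2 T6 T3 T1 T7.
T5: 0→3
T8: 3→7
T4: 7→17
T2: 17→28
T6: 28→43
T3: 43→60
T1: 60→80
T7: 80→103
Sum = 3+7+17+28+43+60+80+103 = 341.

341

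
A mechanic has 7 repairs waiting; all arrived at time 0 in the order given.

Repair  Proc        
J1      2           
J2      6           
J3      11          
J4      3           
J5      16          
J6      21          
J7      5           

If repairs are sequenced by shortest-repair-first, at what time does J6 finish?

64

SPT (increasing processing time): J1 J4 J7 J2 J3 J5 J6.
J1: 0→2
J4: 2→5
J7: 5→10
J2: 10→16
J3: 16→27
J5: 27→43
J6: 43→64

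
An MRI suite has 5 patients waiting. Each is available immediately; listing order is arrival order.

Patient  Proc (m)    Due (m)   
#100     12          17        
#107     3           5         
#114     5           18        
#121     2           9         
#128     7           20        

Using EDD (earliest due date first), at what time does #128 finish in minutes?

29

EDD (increasing due date): #107 #121 #100 #114 #128.
#107: 0→3
#121: 3→5
#100: 5→17
#114: 17→22
#128: 22→29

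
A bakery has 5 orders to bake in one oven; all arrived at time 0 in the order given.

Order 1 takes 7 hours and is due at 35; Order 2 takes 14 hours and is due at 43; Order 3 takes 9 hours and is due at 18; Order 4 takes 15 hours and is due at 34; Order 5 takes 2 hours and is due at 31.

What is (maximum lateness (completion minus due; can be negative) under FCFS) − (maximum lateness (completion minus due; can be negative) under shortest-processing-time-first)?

3

FIFO (arrival order): Order 1 Order 2 Order 3 Order 4 Order 5.
Order 1: 0→7, due 35, lateness -28
Order 2: 7→21, due 43, lateness -22
Order 3: 21→30, due 18, lateness 12
Order 4: 30→45, due 34, lateness 11
Order 5: 45→47, due 31, lateness 16
Maximum = 16.
SPT (increasing processing time): Order 5 Order 1 Order 3 Order 2 Order 4.
Order 5: 0→2, due 31, lateness -29
Order 1: 2→9, due 35, lateness -26
Order 3: 9→18, due 18, lateness 0
Order 2: 18→32, due 43, lateness -11
Order 4: 32→47, due 34, lateness 13
Maximum = 13.
Difference = 16 − 13 = 3.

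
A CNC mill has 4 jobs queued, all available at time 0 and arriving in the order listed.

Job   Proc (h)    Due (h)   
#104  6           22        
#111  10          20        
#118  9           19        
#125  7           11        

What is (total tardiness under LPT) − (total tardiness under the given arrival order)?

-2

LPT (decreasing processing time): #111 #118 #125 #104.
#111: 0→10, due 20, tardiness 0
#118: 10→19, due 19, tardiness 0
#125: 19→26, due 11, tardiness 15
#104: 26→32, due 22, tardiness 10
Sum = 0+0+15+10 = 25.
FIFO (arrival order): #104 #111 #118 #125.
#104: 0→6, due 22, tardiness 0
#111: 6→16, due 20, tardiness 0
#118: 16→25, due 19, tardiness 6
#125: 25→32, due 11, tardiness 21
Sum = 0+0+6+21 = 27.
Difference = 25 − 27 = -2.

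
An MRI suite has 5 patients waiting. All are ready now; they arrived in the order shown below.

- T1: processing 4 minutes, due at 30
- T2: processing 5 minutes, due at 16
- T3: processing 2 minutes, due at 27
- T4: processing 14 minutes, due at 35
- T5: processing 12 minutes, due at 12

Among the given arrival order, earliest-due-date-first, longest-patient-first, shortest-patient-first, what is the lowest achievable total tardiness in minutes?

FIFO (arrival order): T1 T2 T3 T4 T5.
T1: 0→4, due 30, tardiness 0
T2: 4→9, due 16, tardiness 0
T3: 9→11, due 27, tardiness 0
T4: 11→25, due 35, tardiness 0
T5: 25→37, due 12, tardiness 25
Sum = 0+0+0+0+25 = 25.
EDD (increasing due date): T5 T2 T3 T1 T4.
T5: 0→12, due 12, tardiness 0
T2: 12→17, due 16, tardiness 1
T3: 17→19, due 27, tardiness 0
T1: 19→23, due 30, tardiness 0
T4: 23→37, due 35, tardiness 2
Sum = 0+1+0+0+2 = 3.
LPT (decreasing processing time): T4 T5 T2 T1 T3.
T4: 0→14, due 35, tardiness 0
T5: 14→26, due 12, tardiness 14
T2: 26→31, due 16, tardiness 15
T1: 31→35, due 30, tardiness 5
T3: 35→37, due 27, tardiness 10
Sum = 0+14+15+5+10 = 44.
SPT (increasing processing time): T3 T1 T2 T5 T4.
T3: 0→2, due 27, tardiness 0
T1: 2→6, due 30, tardiness 0
T2: 6→11, due 16, tardiness 0
T5: 11→23, due 12, tardiness 11
T4: 23→37, due 35, tardiness 2
Sum = 0+0+0+11+2 = 13.
FIFO 25, EDD 3, LPT 44, SPT 13 → minimum 3.

3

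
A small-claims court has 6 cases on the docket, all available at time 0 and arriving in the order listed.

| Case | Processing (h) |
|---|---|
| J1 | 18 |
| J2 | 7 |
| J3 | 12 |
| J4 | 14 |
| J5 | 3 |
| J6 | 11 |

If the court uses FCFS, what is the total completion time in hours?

250

FIFO (arrival order): J1 J2 J3 J4 J5 J6.
J1: 0→18
J2: 18→25
J3: 25→37
J4: 37→51
J5: 51→54
J6: 54→65
Sum = 18+25+37+51+54+65 = 250.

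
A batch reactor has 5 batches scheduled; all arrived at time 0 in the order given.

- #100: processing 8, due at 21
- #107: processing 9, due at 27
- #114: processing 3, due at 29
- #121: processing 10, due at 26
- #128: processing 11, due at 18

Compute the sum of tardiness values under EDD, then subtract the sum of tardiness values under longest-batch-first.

EDD (increasing due date): #128 #100 #121 #107 #114.
#128: 0→11, due 18, tardiness 0
#100: 11→19, due 21, tardiness 0
#121: 19→29, due 26, tardiness 3
#107: 29→38, due 27, tardiness 11
#114: 38→41, due 29, tardiness 12
Sum = 0+0+3+11+12 = 26.
LPT (decreasing processing time): #128 #121 #107 #100 #114.
#128: 0→11, due 18, tardiness 0
#121: 11→21, due 26, tardiness 0
#107: 21→30, due 27, tardiness 3
#100: 30→38, due 21, tardiness 17
#114: 38→41, due 29, tardiness 12
Sum = 0+0+3+17+12 = 32.
Difference = 26 − 32 = -6.

-6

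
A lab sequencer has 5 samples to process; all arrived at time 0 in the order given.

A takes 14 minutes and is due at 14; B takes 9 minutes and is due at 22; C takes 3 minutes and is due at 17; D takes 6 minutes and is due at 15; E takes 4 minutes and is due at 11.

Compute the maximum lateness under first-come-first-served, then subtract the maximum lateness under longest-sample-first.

3

FIFO (arrival order): A B C D E.
A: 0→14, due 14, lateness 0
B: 14→23, due 22, lateness 1
C: 23→26, due 17, lateness 9
D: 26→32, due 15, lateness 17
E: 32→36, due 11, lateness 25
Maximum = 25.
LPT (decreasing processing time): A B D E C.
A: 0→14, due 14, lateness 0
B: 14→23, due 22, lateness 1
D: 23→29, due 15, lateness 14
E: 29→33, due 11, lateness 22
C: 33→36, due 17, lateness 19
Maximum = 22.
Difference = 25 − 22 = 3.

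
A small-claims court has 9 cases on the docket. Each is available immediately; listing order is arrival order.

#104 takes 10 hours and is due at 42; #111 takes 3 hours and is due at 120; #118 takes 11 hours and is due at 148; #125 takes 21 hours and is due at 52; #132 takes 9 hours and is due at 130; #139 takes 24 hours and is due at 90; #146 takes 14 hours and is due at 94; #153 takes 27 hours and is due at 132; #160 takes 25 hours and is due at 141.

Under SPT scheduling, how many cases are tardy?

SPT (increasing processing time): #111 #132 #104 #118 #146 #125 #139 #160 #153.
#111: 0→3, due 120, tardiness 0
#132: 3→12, due 130, tardiness 0
#104: 12→22, due 42, tardiness 0
#118: 22→33, due 148, tardiness 0
#146: 33→47, due 94, tardiness 0
#125: 47→68, due 52, tardiness 16
#139: 68→92, due 90, tardiness 2
#160: 92→117, due 141, tardiness 0
#153: 117→144, due 132, tardiness 12
Late cases: 3.

3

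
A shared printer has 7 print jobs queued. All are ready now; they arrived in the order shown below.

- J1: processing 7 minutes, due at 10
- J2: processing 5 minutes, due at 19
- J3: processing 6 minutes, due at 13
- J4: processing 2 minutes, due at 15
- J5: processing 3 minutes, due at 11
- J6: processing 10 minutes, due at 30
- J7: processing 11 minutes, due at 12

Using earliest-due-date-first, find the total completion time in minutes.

172

EDD (increasing due date): J1 J5 J7 J3 J4 J2 J6.
J1: 0→7
J5: 7→10
J7: 10→21
J3: 21→27
J4: 27→29
J2: 29→34
J6: 34→44
Sum = 7+10+21+27+29+34+44 = 172.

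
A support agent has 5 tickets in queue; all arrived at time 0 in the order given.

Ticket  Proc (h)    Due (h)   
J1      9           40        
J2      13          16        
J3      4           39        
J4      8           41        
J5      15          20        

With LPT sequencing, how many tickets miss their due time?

LPT (decreasing processing time): J5 J2 J1 J4 J3.
J5: 0→15, due 20, tardiness 0
J2: 15→28, due 16, tardiness 12
J1: 28→37, due 40, tardiness 0
J4: 37→45, due 41, tardiness 4
J3: 45→49, due 39, tardiness 10
Late tickets: 3.

3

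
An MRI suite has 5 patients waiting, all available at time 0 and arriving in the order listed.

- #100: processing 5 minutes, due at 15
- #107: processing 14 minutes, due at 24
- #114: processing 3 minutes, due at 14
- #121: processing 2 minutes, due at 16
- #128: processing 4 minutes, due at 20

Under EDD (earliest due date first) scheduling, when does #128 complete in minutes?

14

EDD (increasing due date): #114 #100 #121 #128 #107.
#114: 0→3
#100: 3→8
#121: 8→10
#128: 10→14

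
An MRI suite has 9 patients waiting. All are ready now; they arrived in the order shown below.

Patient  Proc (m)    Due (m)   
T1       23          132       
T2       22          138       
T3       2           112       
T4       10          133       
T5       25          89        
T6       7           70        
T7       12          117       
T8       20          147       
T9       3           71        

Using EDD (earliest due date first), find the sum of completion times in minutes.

520

EDD (increasing due date): T6 T9 T5 T3 T7 T1 T4 T2 T8.
T6: 0→7
T9: 7→10
T5: 10→35
T3: 35→37
T7: 37→49
T1: 49→72
T4: 72→82
T2: 82→104
T8: 104→124
Sum = 7+10+35+37+49+72+82+104+124 = 520.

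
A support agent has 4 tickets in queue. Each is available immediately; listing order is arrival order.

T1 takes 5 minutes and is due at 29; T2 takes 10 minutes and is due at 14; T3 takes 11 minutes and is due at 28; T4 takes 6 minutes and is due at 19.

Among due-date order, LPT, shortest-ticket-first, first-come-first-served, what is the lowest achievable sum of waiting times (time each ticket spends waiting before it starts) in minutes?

37

EDD (increasing due date): T2 T4 T3 T1.
T2: waits 0, runs 0→10
T4: waits 10, runs 10→16
T3: waits 16, runs 16→27
T1: waits 27, runs 27→32
Sum = 0+10+16+27 = 53.
LPT (decreasing processing time): T3 T2 T4 T1.
T3: waits 0, runs 0→11
T2: waits 11, runs 11→21
T4: waits 21, runs 21→27
T1: waits 27, runs 27→32
Sum = 0+11+21+27 = 59.
SPT (increasing processing time): T1 T4 T2 T3.
T1: waits 0, runs 0→5
T4: waits 5, runs 5→11
T2: waits 11, runs 11→21
T3: waits 21, runs 21→32
Sum = 0+5+11+21 = 37.
FIFO (arrival order): T1 T2 T3 T4.
T1: waits 0, runs 0→5
T2: waits 5, runs 5→15
T3: waits 15, runs 15→26
T4: waits 26, runs 26→32
Sum = 0+5+15+26 = 46.
EDD 53, LPT 59, SPT 37, FIFO 46 → minimum 37.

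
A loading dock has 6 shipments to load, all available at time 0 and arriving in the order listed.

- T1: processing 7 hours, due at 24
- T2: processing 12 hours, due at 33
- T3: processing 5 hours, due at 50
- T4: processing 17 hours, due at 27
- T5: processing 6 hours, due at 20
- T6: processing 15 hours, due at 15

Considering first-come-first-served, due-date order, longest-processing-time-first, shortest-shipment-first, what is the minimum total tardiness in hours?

FIFO (arrival order): T1 T2 T3 T4 T5 T6.
T1: 0→7, due 24, tardiness 0
T2: 7→19, due 33, tardiness 0
T3: 19→24, due 50, tardiness 0
T4: 24→41, due 27, tardiness 14
T5: 41→47, due 20, tardiness 27
T6: 47→62, due 15, tardiness 47
Sum = 0+0+0+14+27+47 = 88.
EDD (increasing due date): T6 T5 T1 T4 T2 T3.
T6: 0→15, due 15, tardiness 0
T5: 15→21, due 20, tardiness 1
T1: 21→28, due 24, tardiness 4
T4: 28→45, due 27, tardiness 18
T2: 45→57, due 33, tardiness 24
T3: 57→62, due 50, tardiness 12
Sum = 0+1+4+18+24+12 = 59.
LPT (decreasing processing time): T4 T6 T2 T1 T5 T3.
T4: 0→17, due 27, tardiness 0
T6: 17→32, due 15, tardiness 17
T2: 32→44, due 33, tardiness 11
T1: 44→51, due 24, tardiness 27
T5: 51→57, due 20, tardiness 37
T3: 57→62, due 50, tardiness 12
Sum = 0+17+11+27+37+12 = 104.
SPT (increasing processing time): T3 T5 T1 T2 T6 T4.
T3: 0→5, due 50, tardiness 0
T5: 5→11, due 20, tardiness 0
T1: 11→18, due 24, tardiness 0
T2: 18→30, due 33, tardiness 0
T6: 30→45, due 15, tardiness 30
T4: 45→62, due 27, tardiness 35
Sum = 0+0+0+0+30+35 = 65.
FIFO 88, EDD 59, LPT 104, SPT 65 → minimum 59.

59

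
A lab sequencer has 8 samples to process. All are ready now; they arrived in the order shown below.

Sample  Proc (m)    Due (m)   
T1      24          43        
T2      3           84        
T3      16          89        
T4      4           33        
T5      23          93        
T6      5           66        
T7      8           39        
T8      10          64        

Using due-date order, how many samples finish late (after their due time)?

0

EDD (increasing due date): T4 T7 T1 T8 T6 T2 T3 T5.
T4: 0→4, due 33, tardiness 0
T7: 4→12, due 39, tardiness 0
T1: 12→36, due 43, tardiness 0
T8: 36→46, due 64, tardiness 0
T6: 46→51, due 66, tardiness 0
T2: 51→54, due 84, tardiness 0
T3: 54→70, due 89, tardiness 0
T5: 70→93, due 93, tardiness 0
Late samples: 0.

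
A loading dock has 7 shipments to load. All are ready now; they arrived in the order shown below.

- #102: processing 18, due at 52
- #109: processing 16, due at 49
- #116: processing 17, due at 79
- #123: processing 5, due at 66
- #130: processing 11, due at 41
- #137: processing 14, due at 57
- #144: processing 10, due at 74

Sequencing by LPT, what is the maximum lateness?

LPT (decreasing processing time): #102 #116 #109 #137 #130 #144 #123.
#102: 0→18, due 52, lateness -34
#116: 18→35, due 79, lateness -44
#109: 35→51, due 49, lateness 2
#137: 51→65, due 57, lateness 8
#130: 65→76, due 41, lateness 35
#144: 76→86, due 74, lateness 12
#123: 86→91, due 66, lateness 25
Maximum = 35.

35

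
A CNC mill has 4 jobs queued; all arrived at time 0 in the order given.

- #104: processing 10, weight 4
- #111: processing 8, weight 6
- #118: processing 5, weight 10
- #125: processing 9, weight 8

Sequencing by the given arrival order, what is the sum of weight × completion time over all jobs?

634

FIFO (arrival order): #104 #111 #118 #125.
#104: finishes 10, weight 4, w·C = 40
#111: finishes 18, weight 6, w·C = 108
#118: finishes 23, weight 10, w·C = 230
#125: finishes 32, weight 8, w·C = 256
Sum = 40+108+230+256 = 634.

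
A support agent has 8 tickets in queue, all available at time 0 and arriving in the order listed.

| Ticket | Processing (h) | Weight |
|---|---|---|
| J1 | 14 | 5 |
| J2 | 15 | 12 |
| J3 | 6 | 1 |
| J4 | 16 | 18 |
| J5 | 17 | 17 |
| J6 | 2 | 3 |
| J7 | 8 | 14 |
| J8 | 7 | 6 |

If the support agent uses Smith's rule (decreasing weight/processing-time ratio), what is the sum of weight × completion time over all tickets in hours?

2901

WSPT (decreasing weight/processing-time ratio): J7 J6 J4 J5 J8 J2 J1 J3.
J7: finishes 8, weight 14, w·C = 112
J6: finishes 10, weight 3, w·C = 30
J4: finishes 26, weight 18, w·C = 468
J5: finishes 43, weight 17, w·C = 731
J8: finishes 50, weight 6, w·C = 300
J2: finishes 65, weight 12, w·C = 780
J1: finishes 79, weight 5, w·C = 395
J3: finishes 85, weight 1, w·C = 85
Sum = 112+30+468+731+300+780+395+85 = 2901.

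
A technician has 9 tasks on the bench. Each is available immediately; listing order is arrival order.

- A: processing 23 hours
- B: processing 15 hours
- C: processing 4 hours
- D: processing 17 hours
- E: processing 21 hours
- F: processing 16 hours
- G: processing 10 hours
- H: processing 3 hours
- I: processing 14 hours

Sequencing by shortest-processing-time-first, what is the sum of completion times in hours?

468

SPT (increasing processing time): H C G I B F D E A.
H: 0→3
C: 3→7
G: 7→17
I: 17→31
B: 31→46
F: 46→62
D: 62→79
E: 79→100
A: 100→123
Sum = 3+7+17+31+46+62+79+100+123 = 468.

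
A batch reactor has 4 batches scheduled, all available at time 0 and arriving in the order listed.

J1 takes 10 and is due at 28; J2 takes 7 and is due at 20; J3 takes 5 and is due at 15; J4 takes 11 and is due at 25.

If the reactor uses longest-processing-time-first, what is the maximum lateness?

18

LPT (decreasing processing time): J4 J1 J2 J3.
J4: 0→11, due 25, lateness -14
J1: 11→21, due 28, lateness -7
J2: 21→28, due 20, lateness 8
J3: 28→33, due 15, lateness 18
Maximum = 18.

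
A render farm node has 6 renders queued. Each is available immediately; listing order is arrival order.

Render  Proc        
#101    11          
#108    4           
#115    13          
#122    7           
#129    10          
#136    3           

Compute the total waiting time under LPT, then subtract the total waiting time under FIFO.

LPT (decreasing processing time): #115 #101 #129 #122 #108 #136.
#115: waits 0, runs 0→13
#101: waits 13, runs 13→24
#129: waits 24, runs 24→34
#122: waits 34, runs 34→41
#108: waits 41, runs 41→45
#136: waits 45, runs 45→48
Sum = 0+13+24+34+41+45 = 157.
FIFO (arrival order): #101 #108 #115 #122 #129 #136.
#101: waits 0, runs 0→11
#108: waits 11, runs 11→15
#115: waits 15, runs 15→28
#122: waits 28, runs 28→35
#129: waits 35, runs 35→45
#136: waits 45, runs 45→48
Sum = 0+11+15+28+35+45 = 134.
Difference = 157 − 134 = 23.

23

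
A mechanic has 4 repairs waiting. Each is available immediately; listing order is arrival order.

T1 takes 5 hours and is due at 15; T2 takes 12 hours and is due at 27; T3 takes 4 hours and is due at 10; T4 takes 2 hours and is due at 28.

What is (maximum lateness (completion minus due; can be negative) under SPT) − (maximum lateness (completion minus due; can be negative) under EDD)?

1

SPT (increasing processing time): T4 T3 T1 T2.
T4: 0→2, due 28, lateness -26
T3: 2→6, due 10, lateness -4
T1: 6→11, due 15, lateness -4
T2: 11→23, due 27, lateness -4
Maximum = -4.
EDD (increasing due date): T3 T1 T2 T4.
T3: 0→4, due 10, lateness -6
T1: 4→9, due 15, lateness -6
T2: 9→21, due 27, lateness -6
T4: 21→23, due 28, lateness -5
Maximum = -5.
Difference = -4 − -5 = 1.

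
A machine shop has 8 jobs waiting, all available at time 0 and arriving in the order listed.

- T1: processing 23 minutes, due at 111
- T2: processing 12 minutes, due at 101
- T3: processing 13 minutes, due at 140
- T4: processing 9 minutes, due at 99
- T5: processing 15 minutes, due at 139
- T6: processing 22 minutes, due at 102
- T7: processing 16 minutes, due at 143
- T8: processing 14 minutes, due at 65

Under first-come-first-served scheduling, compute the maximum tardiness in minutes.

FIFO (arrival order): T1 T2 T3 T4 T5 T6 T7 T8.
T1: 0→23, due 111, tardiness 0
T2: 23→35, due 101, tardiness 0
T3: 35→48, due 140, tardiness 0
T4: 48→57, due 99, tardiness 0
T5: 57→72, due 139, tardiness 0
T6: 72→94, due 102, tardiness 0
T7: 94→110, due 143, tardiness 0
T8: 110→124, due 65, tardiness 59
Maximum = 59.

59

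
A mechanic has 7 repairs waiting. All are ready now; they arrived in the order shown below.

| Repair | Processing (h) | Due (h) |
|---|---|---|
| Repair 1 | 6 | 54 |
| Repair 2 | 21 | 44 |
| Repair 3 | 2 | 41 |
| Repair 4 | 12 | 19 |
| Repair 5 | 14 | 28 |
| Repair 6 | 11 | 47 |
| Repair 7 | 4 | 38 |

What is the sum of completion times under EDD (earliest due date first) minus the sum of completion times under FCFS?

EDD (increasing due date): Repair 4 Repair 5 Repair 7 Repair 3 Repair 2 Repair 6 Repair 1.
Repair 4: 0→12
Repair 5: 12→26
Repair 7: 26→30
Repair 3: 30→32
Repair 2: 32→53
Repair 6: 53→64
Repair 1: 64→70
Sum = 12+26+30+32+53+64+70 = 287.
FIFO (arrival order): Repair 1 Repair 2 Repair 3 Repair 4 Repair 5 Repair 6 Repair 7.
Repair 1: 0→6
Repair 2: 6→27
Repair 3: 27→29
Repair 4: 29→41
Repair 5: 41→55
Repair 6: 55→66
Repair 7: 66→70
Sum = 6+27+29+41+55+66+70 = 294.
Difference = 287 − 294 = -7.

-7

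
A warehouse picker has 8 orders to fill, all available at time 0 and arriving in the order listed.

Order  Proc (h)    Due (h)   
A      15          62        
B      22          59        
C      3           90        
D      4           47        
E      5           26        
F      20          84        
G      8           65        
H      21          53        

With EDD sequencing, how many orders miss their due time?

EDD (increasing due date): E D H B A G F C.
E: 0→5, due 26, tardiness 0
D: 5→9, due 47, tardiness 0
H: 9→30, due 53, tardiness 0
B: 30→52, due 59, tardiness 0
A: 52→67, due 62, tardiness 5
G: 67→75, due 65, tardiness 10
F: 75→95, due 84, tardiness 11
C: 95→98, due 90, tardiness 8
Late orders: 4.

4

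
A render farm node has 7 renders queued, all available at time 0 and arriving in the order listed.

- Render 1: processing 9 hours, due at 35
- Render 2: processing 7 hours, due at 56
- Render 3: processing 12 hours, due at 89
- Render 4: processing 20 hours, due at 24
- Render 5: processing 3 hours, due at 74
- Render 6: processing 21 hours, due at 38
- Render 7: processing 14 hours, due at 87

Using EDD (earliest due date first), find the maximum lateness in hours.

12

EDD (increasing due date): Render 4 Render 1 Render 6 Render 2 Render 5 Render 7 Render 3.
Render 4: 0→20, due 24, lateness -4
Render 1: 20→29, due 35, lateness -6
Render 6: 29→50, due 38, lateness 12
Render 2: 50→57, due 56, lateness 1
Render 5: 57→60, due 74, lateness -14
Render 7: 60→74, due 87, lateness -13
Render 3: 74→86, due 89, lateness -3
Maximum = 12.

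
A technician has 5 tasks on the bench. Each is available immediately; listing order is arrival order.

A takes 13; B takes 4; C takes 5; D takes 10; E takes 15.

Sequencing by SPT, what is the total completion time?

SPT (increasing processing time): B C D A E.
B: 0→4
C: 4→9
D: 9→19
A: 19→32
E: 32→47
Sum = 4+9+19+32+47 = 111.

111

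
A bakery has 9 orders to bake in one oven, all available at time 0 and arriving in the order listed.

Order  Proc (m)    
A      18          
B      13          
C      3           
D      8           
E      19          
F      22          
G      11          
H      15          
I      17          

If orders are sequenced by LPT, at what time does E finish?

41

LPT (decreasing processing time): F E A I H B G D C.
F: 0→22
E: 22→41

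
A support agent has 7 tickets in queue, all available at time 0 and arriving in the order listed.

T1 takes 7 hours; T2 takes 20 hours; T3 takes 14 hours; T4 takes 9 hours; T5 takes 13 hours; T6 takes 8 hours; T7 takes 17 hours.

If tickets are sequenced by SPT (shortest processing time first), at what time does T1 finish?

SPT (increasing processing time): T1 T6 T4 T5 T3 T7 T2.
T1: 0→7

7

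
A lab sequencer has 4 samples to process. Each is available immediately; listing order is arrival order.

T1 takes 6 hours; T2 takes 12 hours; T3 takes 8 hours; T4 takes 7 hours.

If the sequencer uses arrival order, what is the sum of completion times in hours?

83

FIFO (arrival order): T1 T2 T3 T4.
T1: 0→6
T2: 6→18
T3: 18→26
T4: 26→33
Sum = 6+18+26+33 = 83.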